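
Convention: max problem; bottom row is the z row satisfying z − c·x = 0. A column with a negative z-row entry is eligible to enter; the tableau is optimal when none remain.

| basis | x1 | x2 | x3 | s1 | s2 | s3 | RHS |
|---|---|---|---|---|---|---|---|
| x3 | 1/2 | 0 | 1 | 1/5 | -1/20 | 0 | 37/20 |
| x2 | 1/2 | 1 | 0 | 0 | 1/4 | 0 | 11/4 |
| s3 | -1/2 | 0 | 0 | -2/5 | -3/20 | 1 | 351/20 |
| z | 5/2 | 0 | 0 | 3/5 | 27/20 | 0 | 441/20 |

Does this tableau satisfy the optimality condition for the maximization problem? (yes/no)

Every z-row coefficient is ≥ 0, so the tableau is optimal.

yes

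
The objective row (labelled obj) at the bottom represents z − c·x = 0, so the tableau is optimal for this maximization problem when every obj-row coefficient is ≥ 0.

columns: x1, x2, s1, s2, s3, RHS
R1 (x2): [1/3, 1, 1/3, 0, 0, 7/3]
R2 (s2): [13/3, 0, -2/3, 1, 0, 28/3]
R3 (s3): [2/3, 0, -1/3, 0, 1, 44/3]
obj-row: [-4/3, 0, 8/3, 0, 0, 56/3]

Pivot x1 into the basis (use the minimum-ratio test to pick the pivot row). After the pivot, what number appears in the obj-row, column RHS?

Ratio test on column x1 — row 1: (7/3)/(1/3) = 7; row 2: (28/3)/(13/3) = 28/13; row 3: (44/3)/(2/3) = 22. Minimum is 28/13 at row 2 (s2 leaves); pivot element 13/3.
Divide row 2 by 13/3; eliminate column x1 from the other rows.
obj-row update in column RHS: 56/3 − (-4/3)·(28/13) = 280/13.

280/13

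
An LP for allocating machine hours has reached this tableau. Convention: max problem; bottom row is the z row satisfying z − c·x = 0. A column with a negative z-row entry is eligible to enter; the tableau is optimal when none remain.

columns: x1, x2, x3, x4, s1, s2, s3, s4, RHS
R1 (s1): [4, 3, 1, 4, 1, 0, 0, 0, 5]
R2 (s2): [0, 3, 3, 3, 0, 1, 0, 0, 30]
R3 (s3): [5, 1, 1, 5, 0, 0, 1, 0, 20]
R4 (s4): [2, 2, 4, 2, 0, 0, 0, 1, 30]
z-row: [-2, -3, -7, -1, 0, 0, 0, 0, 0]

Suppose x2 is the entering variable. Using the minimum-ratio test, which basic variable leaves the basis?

Column x2 entries and ratios — s1: 5/3 = 5/3; s2: 30/3 = 10; s3: 20/1 = 20; s4: 30/2 = 15.
Smallest ratio is 5/3 in the row of s1, so s1 leaves.

s1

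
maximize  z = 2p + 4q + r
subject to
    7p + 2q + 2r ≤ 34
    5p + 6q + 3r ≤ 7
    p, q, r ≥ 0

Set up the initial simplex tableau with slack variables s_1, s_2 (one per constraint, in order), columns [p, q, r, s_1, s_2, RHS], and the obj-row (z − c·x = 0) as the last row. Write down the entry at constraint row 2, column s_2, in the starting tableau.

Slack s_2 belongs to constraint 2; its column is the unit vector e_2, so the entry in row 2 is 1.

1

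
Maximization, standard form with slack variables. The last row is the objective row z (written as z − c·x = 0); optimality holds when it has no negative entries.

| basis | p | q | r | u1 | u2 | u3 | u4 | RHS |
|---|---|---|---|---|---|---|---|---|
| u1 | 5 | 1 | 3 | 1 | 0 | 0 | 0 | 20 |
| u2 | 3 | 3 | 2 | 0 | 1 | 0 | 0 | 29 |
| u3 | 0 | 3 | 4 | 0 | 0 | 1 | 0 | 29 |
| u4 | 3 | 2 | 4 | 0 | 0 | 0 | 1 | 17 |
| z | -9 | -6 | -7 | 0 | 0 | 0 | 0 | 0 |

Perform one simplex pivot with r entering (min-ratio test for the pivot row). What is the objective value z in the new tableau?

119/4

Ratio test on column r — row 1: 20/3 = 20/3; row 2: 29/2 = 29/2; row 3: 29/4 = 29/4; row 4: 17/4 = 17/4. Minimum is 17/4 at row 4 (u4 leaves); pivot element 4.
Pivot on row 4; the z-row RHS becomes 0 − (-7)·(17/4) = 119/4.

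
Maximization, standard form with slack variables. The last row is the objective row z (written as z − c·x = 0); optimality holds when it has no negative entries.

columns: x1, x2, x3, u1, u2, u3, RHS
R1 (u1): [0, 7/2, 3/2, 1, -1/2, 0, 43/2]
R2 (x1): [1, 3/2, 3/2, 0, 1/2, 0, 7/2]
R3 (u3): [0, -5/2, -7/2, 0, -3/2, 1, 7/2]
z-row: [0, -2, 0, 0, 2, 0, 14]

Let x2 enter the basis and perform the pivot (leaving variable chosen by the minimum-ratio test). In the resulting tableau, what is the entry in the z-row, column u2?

Ratio test on column x2 — row 1: (43/2)/(7/2) = 43/7; row 2: (7/2)/(3/2) = 7/3; row 3: entry -5/2 ≤ 0. Minimum is 7/3 at row 2 (x1 leaves); pivot element 3/2.
Divide row 2 by 3/2; eliminate column x2 from the other rows.
z-row update in column u2: 2 − (-2)·(1/3) = 8/3.

8/3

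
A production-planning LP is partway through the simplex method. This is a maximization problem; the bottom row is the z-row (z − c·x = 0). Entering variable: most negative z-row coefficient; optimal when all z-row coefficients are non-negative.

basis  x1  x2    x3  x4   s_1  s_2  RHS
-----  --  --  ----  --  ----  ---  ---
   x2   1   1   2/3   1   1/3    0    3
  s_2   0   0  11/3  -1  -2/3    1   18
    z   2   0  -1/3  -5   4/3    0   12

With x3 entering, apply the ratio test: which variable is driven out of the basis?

Column x3 entries and ratios — x2: 3/(2/3) = 9/2; s_2: 18/(11/3) = 54/11.
Smallest ratio is 9/2 in the row of x2, so x2 leaves.

x2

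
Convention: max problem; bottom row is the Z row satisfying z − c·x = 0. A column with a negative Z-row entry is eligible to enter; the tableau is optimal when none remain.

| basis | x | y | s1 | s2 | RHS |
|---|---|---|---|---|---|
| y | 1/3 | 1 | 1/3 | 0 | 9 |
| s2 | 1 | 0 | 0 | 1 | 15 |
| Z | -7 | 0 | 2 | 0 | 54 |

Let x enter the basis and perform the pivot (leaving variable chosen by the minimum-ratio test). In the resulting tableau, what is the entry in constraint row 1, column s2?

Ratio test on column x — row 1: 9/(1/3) = 27; row 2: 15/1 = 15. Minimum is 15 at row 2 (s2 leaves); pivot element 1.
Divide row 2 by 1; eliminate column x from the other rows.
Row 1 update in column s2: 0 − (1/3)·1 = -1/3.

-1/3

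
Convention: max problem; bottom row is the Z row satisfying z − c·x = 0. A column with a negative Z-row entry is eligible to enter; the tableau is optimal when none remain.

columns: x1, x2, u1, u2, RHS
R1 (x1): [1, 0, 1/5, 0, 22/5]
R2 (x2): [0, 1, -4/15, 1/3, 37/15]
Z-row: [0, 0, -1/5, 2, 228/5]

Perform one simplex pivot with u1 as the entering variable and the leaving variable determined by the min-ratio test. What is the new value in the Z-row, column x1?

1

Ratio test on column u1 — row 1: (22/5)/(1/5) = 22; row 2: entry -4/15 ≤ 0. Minimum is 22 at row 1 (x1 leaves); pivot element 1/5.
Divide row 1 by 1/5; eliminate column u1 from the other rows.
Z-row update in column x1: 0 − (-1/5)·5 = 1.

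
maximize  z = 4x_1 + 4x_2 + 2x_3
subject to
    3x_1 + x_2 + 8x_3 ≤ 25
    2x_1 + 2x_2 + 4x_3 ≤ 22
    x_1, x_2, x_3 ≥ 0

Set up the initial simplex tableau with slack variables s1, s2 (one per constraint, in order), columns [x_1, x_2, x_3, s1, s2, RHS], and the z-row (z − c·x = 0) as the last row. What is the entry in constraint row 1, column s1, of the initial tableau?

Slack s1 belongs to constraint 1; its column is the unit vector e_1, so the entry in row 1 is 1.

1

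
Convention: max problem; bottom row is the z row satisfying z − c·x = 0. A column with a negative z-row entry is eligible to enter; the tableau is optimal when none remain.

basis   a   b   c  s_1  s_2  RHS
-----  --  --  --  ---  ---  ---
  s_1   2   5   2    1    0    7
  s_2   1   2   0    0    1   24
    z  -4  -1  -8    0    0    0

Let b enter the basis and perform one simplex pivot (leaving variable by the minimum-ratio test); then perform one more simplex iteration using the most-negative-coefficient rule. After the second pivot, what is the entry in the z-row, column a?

4

Ratio test on column b — row 1: 7/5 = 7/5; row 2: 24/2 = 12. Minimum is 7/5 at row 1 (s_1 leaves); pivot element 5.
Divide row 1 by 5; eliminate column b from the other rows.
Second iteration: most negative z-row entry is -38/5 in column c, so c enters.
Ratio test on column c — row 1: (7/5)/(2/5) = 7/2; row 2: entry -4/5 ≤ 0. Minimum is 7/2 at row 1 (b leaves); pivot element 2/5.
Divide row 1 by 2/5; eliminate column c from the other rows.
After both pivots, the entry at the z-row, column a is 4.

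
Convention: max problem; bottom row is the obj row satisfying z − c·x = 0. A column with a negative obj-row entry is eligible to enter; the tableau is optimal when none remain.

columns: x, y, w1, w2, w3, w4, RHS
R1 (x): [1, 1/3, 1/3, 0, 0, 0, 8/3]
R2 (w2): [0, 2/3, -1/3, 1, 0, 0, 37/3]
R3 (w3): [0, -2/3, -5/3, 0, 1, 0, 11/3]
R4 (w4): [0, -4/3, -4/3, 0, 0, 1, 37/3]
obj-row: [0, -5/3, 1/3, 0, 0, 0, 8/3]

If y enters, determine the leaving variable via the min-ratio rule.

Column y entries and ratios — x: (8/3)/(1/3) = 8; w2: (37/3)/(2/3) = 37/2; w3: -2/3 ≤ 0, skip; w4: -4/3 ≤ 0, skip.
Smallest ratio is 8 in the row of x, so x leaves.

x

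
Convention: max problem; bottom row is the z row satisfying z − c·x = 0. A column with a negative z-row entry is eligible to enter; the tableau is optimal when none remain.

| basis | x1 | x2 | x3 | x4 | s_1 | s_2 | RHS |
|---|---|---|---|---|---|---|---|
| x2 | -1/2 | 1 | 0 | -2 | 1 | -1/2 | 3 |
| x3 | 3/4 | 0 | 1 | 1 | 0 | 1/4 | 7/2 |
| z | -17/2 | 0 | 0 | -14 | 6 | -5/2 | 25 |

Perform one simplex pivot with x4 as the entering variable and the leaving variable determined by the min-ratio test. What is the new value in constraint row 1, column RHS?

Ratio test on column x4 — row 1: entry -2 ≤ 0; row 2: (7/2)/1 = 7/2. Minimum is 7/2 at row 2 (x3 leaves); pivot element 1.
Divide row 2 by 1; eliminate column x4 from the other rows.
Row 1 update in column RHS: 3 − (-2)·(7/2) = 10.

10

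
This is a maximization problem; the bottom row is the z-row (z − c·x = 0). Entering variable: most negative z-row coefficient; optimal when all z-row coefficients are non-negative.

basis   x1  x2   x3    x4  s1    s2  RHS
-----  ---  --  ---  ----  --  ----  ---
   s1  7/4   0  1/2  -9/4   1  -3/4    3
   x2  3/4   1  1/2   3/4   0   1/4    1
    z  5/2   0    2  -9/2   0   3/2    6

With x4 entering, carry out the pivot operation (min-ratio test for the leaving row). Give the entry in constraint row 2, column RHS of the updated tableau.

4/3

Ratio test on column x4 — row 1: entry -9/4 ≤ 0; row 2: 1/(3/4) = 4/3. Minimum is 4/3 at row 2 (x2 leaves); pivot element 3/4.
Divide row 2 by 3/4; eliminate column x4 from the other rows.
In the new row 2, the RHS entry is the old entry divided by the pivot: 1/(3/4) = 4/3.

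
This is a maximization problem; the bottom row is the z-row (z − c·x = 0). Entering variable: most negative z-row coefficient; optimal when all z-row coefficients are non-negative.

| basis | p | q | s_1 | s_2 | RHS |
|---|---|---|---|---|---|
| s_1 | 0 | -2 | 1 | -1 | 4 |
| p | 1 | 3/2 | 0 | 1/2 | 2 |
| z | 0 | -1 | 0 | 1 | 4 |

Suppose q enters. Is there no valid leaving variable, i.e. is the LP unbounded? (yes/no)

Column q has positive entries in row(s) 2, so the ratio test bounds it — not unbounded.

no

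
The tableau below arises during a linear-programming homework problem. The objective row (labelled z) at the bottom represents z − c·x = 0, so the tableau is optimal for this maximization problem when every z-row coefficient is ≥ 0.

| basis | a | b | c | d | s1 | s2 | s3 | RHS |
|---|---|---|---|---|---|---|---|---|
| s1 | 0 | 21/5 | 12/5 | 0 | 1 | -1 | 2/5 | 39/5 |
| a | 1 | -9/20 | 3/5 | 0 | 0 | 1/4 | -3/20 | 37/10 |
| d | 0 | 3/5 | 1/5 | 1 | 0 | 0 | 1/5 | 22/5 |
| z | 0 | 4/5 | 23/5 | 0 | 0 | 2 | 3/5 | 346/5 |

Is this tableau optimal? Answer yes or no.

Every z-row coefficient is ≥ 0, so the tableau is optimal.

yes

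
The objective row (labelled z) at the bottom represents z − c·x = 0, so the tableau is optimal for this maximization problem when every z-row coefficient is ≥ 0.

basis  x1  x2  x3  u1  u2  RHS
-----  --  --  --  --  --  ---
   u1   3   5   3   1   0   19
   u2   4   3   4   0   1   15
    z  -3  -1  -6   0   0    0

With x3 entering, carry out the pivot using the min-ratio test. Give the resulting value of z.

Ratio test on column x3 — row 1: 19/3 = 19/3; row 2: 15/4 = 15/4. Minimum is 15/4 at row 2 (u2 leaves); pivot element 4.
Pivot on row 2; the z-row RHS becomes 0 − (-6)·(15/4) = 45/2.

45/2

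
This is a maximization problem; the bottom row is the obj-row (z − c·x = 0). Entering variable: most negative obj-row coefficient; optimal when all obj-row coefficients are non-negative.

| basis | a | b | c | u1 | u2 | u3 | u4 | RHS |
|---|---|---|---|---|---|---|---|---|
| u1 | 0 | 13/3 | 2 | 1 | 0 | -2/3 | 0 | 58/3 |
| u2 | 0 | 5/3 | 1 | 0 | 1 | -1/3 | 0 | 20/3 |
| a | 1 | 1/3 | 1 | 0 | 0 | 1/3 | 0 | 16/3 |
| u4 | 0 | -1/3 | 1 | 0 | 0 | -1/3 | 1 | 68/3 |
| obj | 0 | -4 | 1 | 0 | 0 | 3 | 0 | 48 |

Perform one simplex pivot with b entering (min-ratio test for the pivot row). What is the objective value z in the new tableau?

64

Ratio test on column b — row 1: (58/3)/(13/3) = 58/13; row 2: (20/3)/(5/3) = 4; row 3: (16/3)/(1/3) = 16; row 4: entry -1/3 ≤ 0. Minimum is 4 at row 2 (u2 leaves); pivot element 5/3.
Pivot on row 2; the obj-row RHS becomes 48 − (-4)·4 = 64.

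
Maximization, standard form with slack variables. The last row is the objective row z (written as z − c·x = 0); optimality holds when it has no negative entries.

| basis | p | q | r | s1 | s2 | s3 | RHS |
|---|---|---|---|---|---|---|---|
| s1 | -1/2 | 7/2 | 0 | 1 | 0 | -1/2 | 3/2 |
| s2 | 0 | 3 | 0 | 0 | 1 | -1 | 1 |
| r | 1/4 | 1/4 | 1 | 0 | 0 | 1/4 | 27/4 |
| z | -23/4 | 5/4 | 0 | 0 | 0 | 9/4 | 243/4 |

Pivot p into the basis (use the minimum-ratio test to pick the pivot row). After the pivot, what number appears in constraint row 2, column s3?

Ratio test on column p — row 1: entry -1/2 ≤ 0; row 2: entry 0 ≤ 0; row 3: (27/4)/(1/4) = 27. Minimum is 27 at row 3 (r leaves); pivot element 1/4.
Divide row 3 by 1/4; eliminate column p from the other rows.
Row 2 update in column s3: -1 − 0·1 = -1.

-1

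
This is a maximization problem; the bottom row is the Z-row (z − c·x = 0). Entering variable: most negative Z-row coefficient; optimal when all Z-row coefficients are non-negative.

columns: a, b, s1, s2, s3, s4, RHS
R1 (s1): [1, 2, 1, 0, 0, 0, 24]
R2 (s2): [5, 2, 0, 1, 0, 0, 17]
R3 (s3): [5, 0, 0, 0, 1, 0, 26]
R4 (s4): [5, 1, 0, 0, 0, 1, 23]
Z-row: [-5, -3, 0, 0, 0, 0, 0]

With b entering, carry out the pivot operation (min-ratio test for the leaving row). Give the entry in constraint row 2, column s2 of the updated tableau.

1/2

Ratio test on column b — row 1: 24/2 = 12; row 2: 17/2 = 17/2; row 3: entry 0 ≤ 0; row 4: 23/1 = 23. Minimum is 17/2 at row 2 (s2 leaves); pivot element 2.
Divide row 2 by 2; eliminate column b from the other rows.
In the new row 2, the s2 entry is the old entry divided by the pivot: 1/2 = 1/2.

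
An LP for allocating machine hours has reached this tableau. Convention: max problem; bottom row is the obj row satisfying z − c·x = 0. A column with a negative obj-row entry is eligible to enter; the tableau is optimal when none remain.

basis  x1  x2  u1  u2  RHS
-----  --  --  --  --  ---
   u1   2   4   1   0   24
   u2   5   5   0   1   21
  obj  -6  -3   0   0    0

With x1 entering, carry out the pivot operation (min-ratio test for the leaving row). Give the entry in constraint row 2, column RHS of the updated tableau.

Ratio test on column x1 — row 1: 24/2 = 12; row 2: 21/5 = 21/5. Minimum is 21/5 at row 2 (u2 leaves); pivot element 5.
Divide row 2 by 5; eliminate column x1 from the other rows.
In the new row 2, the RHS entry is the old entry divided by the pivot: 21/5 = 21/5.

21/5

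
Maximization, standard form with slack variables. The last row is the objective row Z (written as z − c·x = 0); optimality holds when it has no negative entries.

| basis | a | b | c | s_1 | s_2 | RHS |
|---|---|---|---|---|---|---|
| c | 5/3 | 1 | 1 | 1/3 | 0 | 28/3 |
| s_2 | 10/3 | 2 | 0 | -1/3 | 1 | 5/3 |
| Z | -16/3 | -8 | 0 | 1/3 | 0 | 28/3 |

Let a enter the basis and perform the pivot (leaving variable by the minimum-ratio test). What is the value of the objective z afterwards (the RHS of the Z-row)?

12

Ratio test on column a — row 1: (28/3)/(5/3) = 28/5; row 2: (5/3)/(10/3) = 1/2. Minimum is 1/2 at row 2 (s_2 leaves); pivot element 10/3.
Pivot on row 2; the Z-row RHS becomes 28/3 − (-16/3)·(1/2) = 12.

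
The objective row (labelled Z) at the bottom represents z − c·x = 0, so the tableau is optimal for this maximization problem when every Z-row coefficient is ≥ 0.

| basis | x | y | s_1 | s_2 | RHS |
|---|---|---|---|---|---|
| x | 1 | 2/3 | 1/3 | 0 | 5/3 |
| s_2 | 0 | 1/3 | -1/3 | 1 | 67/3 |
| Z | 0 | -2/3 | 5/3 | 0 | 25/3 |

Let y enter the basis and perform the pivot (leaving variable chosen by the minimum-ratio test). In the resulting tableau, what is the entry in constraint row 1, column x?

3/2

Ratio test on column y — row 1: (5/3)/(2/3) = 5/2; row 2: (67/3)/(1/3) = 67. Minimum is 5/2 at row 1 (x leaves); pivot element 2/3.
Divide row 1 by 2/3; eliminate column y from the other rows.
In the new row 1, the x entry is the old entry divided by the pivot: 1/(2/3) = 3/2.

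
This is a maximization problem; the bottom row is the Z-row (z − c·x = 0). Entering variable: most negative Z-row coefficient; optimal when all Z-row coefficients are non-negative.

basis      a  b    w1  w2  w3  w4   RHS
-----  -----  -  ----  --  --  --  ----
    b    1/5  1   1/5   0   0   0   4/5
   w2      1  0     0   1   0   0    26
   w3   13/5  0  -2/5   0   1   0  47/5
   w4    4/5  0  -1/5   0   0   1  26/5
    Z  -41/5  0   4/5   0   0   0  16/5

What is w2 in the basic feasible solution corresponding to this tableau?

26

w2 is basic (row 2); its value is the RHS of that row, 26.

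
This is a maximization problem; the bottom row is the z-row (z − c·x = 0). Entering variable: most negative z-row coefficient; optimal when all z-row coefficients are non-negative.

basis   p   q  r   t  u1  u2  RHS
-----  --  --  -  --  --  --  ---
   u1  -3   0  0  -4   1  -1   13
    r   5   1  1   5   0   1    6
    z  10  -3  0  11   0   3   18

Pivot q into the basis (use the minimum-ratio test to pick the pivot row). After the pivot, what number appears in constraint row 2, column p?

5

Ratio test on column q — row 1: entry 0 ≤ 0; row 2: 6/1 = 6. Minimum is 6 at row 2 (r leaves); pivot element 1.
Divide row 2 by 1; eliminate column q from the other rows.
In the new row 2, the p entry is the old entry divided by the pivot: 5/1 = 5.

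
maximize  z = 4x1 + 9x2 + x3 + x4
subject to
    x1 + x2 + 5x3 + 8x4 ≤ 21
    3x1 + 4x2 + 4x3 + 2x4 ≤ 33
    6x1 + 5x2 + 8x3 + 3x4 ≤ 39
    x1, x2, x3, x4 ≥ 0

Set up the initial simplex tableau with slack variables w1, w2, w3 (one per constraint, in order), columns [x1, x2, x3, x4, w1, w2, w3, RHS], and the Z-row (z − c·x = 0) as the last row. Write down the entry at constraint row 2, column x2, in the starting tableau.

Constraint 2 has coefficient 4 on x2.

4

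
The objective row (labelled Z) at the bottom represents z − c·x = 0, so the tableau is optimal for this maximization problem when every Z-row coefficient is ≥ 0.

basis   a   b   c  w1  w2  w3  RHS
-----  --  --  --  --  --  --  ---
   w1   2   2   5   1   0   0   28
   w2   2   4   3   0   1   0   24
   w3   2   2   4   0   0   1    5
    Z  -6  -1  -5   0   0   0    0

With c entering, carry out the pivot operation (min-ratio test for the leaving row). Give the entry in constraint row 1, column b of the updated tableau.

Ratio test on column c — row 1: 28/5 = 28/5; row 2: 24/3 = 8; row 3: 5/4 = 5/4. Minimum is 5/4 at row 3 (w3 leaves); pivot element 4.
Divide row 3 by 4; eliminate column c from the other rows.
Row 1 update in column b: 2 − 5·(1/2) = -1/2.

-1/2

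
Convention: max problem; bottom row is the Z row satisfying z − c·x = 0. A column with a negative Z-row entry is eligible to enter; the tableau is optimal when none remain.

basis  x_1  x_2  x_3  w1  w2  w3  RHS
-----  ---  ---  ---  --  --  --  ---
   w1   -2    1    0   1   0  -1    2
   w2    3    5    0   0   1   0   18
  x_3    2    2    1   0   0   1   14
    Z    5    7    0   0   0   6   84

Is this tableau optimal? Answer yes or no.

Every Z-row coefficient is ≥ 0, so the tableau is optimal.

yes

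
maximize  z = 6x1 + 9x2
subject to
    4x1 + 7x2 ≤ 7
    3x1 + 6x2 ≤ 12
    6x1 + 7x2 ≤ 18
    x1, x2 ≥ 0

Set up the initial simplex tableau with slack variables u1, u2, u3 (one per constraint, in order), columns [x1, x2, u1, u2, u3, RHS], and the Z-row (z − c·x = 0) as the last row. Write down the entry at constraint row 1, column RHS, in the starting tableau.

The RHS of constraint 1 is b_1 = 7.

7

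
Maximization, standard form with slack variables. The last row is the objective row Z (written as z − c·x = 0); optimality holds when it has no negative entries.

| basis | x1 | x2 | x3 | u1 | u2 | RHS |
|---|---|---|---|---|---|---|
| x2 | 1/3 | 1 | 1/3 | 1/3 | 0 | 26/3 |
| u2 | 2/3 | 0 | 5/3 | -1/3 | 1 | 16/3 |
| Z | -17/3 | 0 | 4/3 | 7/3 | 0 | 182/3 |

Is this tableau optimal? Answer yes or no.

no

The Z-row has a negative entry -17/3 in column x1, so it is not optimal.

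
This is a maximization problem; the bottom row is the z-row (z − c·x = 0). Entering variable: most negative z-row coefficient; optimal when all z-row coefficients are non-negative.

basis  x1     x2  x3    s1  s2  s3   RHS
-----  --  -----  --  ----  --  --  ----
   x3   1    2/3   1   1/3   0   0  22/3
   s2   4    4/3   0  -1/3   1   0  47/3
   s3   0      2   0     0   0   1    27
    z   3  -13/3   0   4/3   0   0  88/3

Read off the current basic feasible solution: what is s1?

s1 is not in the basis, so in the current basic feasible solution s1 = 0.

0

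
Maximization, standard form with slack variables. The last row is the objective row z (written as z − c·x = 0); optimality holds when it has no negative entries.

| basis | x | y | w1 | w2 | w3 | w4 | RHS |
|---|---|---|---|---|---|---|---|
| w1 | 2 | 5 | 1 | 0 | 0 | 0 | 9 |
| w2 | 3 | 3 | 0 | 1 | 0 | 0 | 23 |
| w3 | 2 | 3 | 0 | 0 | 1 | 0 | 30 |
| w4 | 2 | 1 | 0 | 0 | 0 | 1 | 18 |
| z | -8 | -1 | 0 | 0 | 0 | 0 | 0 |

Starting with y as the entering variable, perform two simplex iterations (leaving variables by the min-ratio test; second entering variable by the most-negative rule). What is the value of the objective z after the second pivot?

36

Ratio test on column y — row 1: 9/5 = 9/5; row 2: 23/3 = 23/3; row 3: 30/3 = 10; row 4: 18/1 = 18. Minimum is 9/5 at row 1 (w1 leaves); pivot element 5.
Pivot on row 1; the z-row RHS becomes 0 − (-1)·(9/5) = 9/5.
Next entering variable (most negative z-row entry -38/5): x.
Ratio test on column x — row 1: (9/5)/(2/5) = 9/2; row 2: (88/5)/(9/5) = 88/9; row 3: (123/5)/(4/5) = 123/4; row 4: (81/5)/(8/5) = 81/8. Minimum is 9/2 at row 1 (y leaves); pivot element 2/5.
After the second pivot the z-row RHS is 9/5 − (-38/5)·(9/2) = 36.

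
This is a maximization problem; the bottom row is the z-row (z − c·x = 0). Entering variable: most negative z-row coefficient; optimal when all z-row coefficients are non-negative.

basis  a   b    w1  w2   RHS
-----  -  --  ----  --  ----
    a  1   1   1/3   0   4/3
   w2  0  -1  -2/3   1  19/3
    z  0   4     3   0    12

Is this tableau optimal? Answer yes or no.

yes

Every z-row coefficient is ≥ 0, so the tableau is optimal.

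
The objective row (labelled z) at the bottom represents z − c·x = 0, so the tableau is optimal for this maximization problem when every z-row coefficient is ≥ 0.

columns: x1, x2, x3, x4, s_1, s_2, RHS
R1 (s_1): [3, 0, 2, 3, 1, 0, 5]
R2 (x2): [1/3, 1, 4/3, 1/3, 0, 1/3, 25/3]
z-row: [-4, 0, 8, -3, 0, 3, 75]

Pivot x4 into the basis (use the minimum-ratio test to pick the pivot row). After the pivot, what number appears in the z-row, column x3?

10

Ratio test on column x4 — row 1: 5/3 = 5/3; row 2: (25/3)/(1/3) = 25. Minimum is 5/3 at row 1 (s_1 leaves); pivot element 3.
Divide row 1 by 3; eliminate column x4 from the other rows.
z-row update in column x3: 8 − (-3)·(2/3) = 10.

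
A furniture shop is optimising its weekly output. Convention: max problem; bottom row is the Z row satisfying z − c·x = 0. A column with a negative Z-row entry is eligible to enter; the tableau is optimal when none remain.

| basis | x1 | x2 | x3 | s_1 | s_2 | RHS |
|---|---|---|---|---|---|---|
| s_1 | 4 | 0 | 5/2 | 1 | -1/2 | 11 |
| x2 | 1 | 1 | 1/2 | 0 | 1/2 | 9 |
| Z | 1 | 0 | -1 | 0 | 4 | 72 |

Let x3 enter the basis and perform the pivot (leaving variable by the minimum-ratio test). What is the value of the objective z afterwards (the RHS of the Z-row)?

382/5

Ratio test on column x3 — row 1: 11/(5/2) = 22/5; row 2: 9/(1/2) = 18. Minimum is 22/5 at row 1 (s_1 leaves); pivot element 5/2.
Pivot on row 1; the Z-row RHS becomes 72 − (-1)·(22/5) = 382/5.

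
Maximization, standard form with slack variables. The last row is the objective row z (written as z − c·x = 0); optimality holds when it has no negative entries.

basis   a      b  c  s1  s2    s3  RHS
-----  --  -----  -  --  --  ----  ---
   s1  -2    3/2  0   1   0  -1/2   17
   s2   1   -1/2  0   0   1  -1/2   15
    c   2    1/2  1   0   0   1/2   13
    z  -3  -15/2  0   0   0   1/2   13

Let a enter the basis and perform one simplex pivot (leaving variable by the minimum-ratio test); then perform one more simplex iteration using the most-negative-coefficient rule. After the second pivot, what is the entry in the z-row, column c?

Ratio test on column a — row 1: entry -2 ≤ 0; row 2: 15/1 = 15; row 3: 13/2 = 13/2. Minimum is 13/2 at row 3 (c leaves); pivot element 2.
Divide row 3 by 2; eliminate column a from the other rows.
Second iteration: most negative z-row entry is -27/4 in column b, so b enters.
Ratio test on column b — row 1: 30/2 = 15; row 2: entry -3/4 ≤ 0; row 3: (13/2)/(1/4) = 26. Minimum is 15 at row 1 (s1 leaves); pivot element 2.
Divide row 1 by 2; eliminate column b from the other rows.
After both pivots, the entry at the z-row, column c is 39/8.

39/8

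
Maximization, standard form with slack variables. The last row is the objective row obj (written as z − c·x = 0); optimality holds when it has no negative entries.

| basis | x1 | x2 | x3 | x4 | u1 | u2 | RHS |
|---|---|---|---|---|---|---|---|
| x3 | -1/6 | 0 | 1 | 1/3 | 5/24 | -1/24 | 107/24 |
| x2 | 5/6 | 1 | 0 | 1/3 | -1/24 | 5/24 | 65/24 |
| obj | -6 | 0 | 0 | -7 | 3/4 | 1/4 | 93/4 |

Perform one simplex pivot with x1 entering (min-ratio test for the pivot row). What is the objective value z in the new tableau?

171/4

Ratio test on column x1 — row 1: entry -1/6 ≤ 0; row 2: (65/24)/(5/6) = 13/4. Minimum is 13/4 at row 2 (x2 leaves); pivot element 5/6.
Pivot on row 2; the obj-row RHS becomes 93/4 − (-6)·(13/4) = 171/4.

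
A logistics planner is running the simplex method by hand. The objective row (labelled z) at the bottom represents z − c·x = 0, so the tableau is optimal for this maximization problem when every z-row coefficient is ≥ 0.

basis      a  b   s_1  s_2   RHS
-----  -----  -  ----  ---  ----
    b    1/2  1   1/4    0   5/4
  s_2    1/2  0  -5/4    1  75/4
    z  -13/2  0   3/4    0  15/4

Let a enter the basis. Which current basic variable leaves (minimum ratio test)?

b

Column a entries and ratios — b: (5/4)/(1/2) = 5/2; s_2: (75/4)/(1/2) = 75/2.
Smallest ratio is 5/2 in the row of b, so b leaves.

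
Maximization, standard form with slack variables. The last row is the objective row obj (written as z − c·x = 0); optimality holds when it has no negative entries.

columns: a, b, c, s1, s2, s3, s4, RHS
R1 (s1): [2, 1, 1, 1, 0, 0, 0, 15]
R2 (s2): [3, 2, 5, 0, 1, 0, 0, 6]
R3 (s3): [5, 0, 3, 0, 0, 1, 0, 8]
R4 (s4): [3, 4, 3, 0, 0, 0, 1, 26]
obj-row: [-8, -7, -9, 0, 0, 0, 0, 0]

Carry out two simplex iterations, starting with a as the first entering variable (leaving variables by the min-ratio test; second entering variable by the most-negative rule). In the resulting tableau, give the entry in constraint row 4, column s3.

3/5

Ratio test on column a — row 1: 15/2 = 15/2; row 2: 6/3 = 2; row 3: 8/5 = 8/5; row 4: 26/3 = 26/3. Minimum is 8/5 at row 3 (s3 leaves); pivot element 5.
Divide row 3 by 5; eliminate column a from the other rows.
Second iteration: most negative obj-row entry is -7 in column b, so b enters.
Ratio test on column b — row 1: (59/5)/1 = 59/5; row 2: (6/5)/2 = 3/5; row 3: entry 0 ≤ 0; row 4: (106/5)/4 = 53/10. Minimum is 3/5 at row 2 (s2 leaves); pivot element 2.
Divide row 2 by 2; eliminate column b from the other rows.
After both pivots, the entry at constraint row 4, column s3 is 3/5.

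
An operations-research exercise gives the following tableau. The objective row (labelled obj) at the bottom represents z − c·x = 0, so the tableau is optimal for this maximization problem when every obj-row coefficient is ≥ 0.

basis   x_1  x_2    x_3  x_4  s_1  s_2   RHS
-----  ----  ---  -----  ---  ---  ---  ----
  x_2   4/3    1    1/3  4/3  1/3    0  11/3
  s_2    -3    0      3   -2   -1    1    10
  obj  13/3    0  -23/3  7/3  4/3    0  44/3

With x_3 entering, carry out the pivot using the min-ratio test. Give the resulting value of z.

362/9

Ratio test on column x_3 — row 1: (11/3)/(1/3) = 11; row 2: 10/3 = 10/3. Minimum is 10/3 at row 2 (s_2 leaves); pivot element 3.
Pivot on row 2; the obj-row RHS becomes 44/3 − (-23/3)·(10/3) = 362/9.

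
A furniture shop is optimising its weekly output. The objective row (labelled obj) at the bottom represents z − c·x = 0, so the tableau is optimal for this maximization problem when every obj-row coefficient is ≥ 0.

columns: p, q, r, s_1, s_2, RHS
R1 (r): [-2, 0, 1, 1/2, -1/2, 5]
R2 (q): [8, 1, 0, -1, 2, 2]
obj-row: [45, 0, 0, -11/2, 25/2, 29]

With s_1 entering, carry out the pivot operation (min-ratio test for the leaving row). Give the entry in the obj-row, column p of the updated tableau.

23

Ratio test on column s_1 — row 1: 5/(1/2) = 10; row 2: entry -1 ≤ 0. Minimum is 10 at row 1 (r leaves); pivot element 1/2.
Divide row 1 by 1/2; eliminate column s_1 from the other rows.
obj-row update in column p: 45 − (-11/2)·(-4) = 23.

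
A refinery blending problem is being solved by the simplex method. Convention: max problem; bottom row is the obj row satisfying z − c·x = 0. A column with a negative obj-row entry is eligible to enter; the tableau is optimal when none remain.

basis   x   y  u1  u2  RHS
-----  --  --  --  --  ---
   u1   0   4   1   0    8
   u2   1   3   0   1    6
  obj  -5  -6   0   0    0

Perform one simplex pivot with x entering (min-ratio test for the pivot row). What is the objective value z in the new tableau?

30

Ratio test on column x — row 1: entry 0 ≤ 0; row 2: 6/1 = 6. Minimum is 6 at row 2 (u2 leaves); pivot element 1.
Pivot on row 2; the obj-row RHS becomes 0 − (-5)·6 = 30.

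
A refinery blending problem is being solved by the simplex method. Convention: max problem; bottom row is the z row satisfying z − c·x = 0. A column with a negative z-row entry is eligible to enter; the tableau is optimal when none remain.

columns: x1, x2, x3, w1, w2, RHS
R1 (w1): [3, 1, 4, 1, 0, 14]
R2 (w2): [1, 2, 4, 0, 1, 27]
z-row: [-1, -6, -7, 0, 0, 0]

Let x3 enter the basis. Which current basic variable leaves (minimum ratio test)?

Column x3 entries and ratios — w1: 14/4 = 7/2; w2: 27/4 = 27/4.
Smallest ratio is 7/2 in the row of w1, so w1 leaves.

w1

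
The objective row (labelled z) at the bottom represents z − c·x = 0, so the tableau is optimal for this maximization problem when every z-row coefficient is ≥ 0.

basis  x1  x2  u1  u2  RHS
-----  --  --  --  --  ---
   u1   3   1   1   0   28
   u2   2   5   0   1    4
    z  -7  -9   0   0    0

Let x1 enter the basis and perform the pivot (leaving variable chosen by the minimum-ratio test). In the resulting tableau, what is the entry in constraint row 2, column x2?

Ratio test on column x1 — row 1: 28/3 = 28/3; row 2: 4/2 = 2. Minimum is 2 at row 2 (u2 leaves); pivot element 2.
Divide row 2 by 2; eliminate column x1 from the other rows.
In the new row 2, the x2 entry is the old entry divided by the pivot: 5/2 = 5/2.

5/2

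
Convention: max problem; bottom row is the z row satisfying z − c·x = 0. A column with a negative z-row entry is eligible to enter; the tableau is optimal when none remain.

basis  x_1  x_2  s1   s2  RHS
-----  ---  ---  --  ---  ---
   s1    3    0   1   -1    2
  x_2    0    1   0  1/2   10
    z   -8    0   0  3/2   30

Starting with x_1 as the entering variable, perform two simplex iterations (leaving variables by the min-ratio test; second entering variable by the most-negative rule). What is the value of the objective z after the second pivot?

176/3

Ratio test on column x_1 — row 1: 2/3 = 2/3; row 2: entry 0 ≤ 0. Minimum is 2/3 at row 1 (s1 leaves); pivot element 3.
Pivot on row 1; the z-row RHS becomes 30 − (-8)·(2/3) = 106/3.
Next entering variable (most negative z-row entry -7/6): s2.
Ratio test on column s2 — row 1: entry -1/3 ≤ 0; row 2: 10/(1/2) = 20. Minimum is 20 at row 2 (x_2 leaves); pivot element 1/2.
After the second pivot the z-row RHS is 106/3 − (-7/6)·20 = 176/3.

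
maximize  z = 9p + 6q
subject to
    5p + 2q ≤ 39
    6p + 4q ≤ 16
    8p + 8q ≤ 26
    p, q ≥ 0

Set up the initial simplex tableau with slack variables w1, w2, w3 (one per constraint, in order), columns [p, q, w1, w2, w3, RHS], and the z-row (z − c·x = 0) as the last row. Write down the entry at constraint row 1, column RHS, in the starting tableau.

The RHS of constraint 1 is b_1 = 39.

39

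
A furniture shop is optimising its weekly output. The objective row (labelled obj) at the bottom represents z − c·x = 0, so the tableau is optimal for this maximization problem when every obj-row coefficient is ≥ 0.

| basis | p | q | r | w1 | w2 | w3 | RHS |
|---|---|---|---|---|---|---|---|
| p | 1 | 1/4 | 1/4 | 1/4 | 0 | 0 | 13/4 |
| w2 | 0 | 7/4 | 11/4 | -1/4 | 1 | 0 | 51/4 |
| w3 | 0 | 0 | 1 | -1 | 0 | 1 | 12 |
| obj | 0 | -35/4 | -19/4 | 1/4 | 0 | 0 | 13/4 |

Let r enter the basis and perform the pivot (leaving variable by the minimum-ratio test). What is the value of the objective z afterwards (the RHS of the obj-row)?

Ratio test on column r — row 1: (13/4)/(1/4) = 13; row 2: (51/4)/(11/4) = 51/11; row 3: 12/1 = 12. Minimum is 51/11 at row 2 (w2 leaves); pivot element 11/4.
Pivot on row 2; the obj-row RHS becomes 13/4 − (-19/4)·(51/11) = 278/11.

278/11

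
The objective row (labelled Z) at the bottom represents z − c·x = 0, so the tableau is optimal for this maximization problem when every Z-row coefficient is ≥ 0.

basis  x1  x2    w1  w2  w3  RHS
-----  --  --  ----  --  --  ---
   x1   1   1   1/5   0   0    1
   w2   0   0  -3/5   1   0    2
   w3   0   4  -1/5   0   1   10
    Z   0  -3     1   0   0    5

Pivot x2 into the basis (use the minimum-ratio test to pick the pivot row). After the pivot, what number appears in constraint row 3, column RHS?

Ratio test on column x2 — row 1: 1/1 = 1; row 2: entry 0 ≤ 0; row 3: 10/4 = 5/2. Minimum is 1 at row 1 (x1 leaves); pivot element 1.
Divide row 1 by 1; eliminate column x2 from the other rows.
Row 3 update in column RHS: 10 − 4·1 = 6.

6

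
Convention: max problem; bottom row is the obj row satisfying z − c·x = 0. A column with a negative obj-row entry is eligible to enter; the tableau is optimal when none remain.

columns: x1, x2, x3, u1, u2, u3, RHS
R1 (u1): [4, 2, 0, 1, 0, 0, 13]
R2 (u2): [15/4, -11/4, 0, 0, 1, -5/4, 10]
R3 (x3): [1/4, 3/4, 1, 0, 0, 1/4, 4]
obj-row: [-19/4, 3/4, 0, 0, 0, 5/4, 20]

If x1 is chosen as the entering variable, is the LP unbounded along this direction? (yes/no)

Column x1 has positive entries in row(s) 1, 2, 3, so the ratio test bounds it — not unbounded.

no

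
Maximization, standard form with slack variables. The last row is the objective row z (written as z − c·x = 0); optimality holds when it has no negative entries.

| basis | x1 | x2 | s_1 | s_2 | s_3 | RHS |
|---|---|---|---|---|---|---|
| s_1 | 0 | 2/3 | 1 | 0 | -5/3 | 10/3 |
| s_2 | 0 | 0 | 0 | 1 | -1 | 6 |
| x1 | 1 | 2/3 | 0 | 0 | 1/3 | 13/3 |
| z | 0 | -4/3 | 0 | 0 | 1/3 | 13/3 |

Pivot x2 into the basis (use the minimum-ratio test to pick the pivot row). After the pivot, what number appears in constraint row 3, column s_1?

Ratio test on column x2 — row 1: (10/3)/(2/3) = 5; row 2: entry 0 ≤ 0; row 3: (13/3)/(2/3) = 13/2. Minimum is 5 at row 1 (s_1 leaves); pivot element 2/3.
Divide row 1 by 2/3; eliminate column x2 from the other rows.
Row 3 update in column s_1: 0 − (2/3)·(3/2) = -1.

-1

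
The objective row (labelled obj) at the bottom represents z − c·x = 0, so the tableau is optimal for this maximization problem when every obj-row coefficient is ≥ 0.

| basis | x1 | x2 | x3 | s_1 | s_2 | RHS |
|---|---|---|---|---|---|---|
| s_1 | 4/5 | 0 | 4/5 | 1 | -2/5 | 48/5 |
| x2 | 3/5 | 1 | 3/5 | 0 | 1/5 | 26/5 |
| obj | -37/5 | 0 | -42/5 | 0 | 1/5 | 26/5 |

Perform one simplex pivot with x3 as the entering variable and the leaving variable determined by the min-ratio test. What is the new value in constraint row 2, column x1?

Ratio test on column x3 — row 1: (48/5)/(4/5) = 12; row 2: (26/5)/(3/5) = 26/3. Minimum is 26/3 at row 2 (x2 leaves); pivot element 3/5.
Divide row 2 by 3/5; eliminate column x3 from the other rows.
In the new row 2, the x1 entry is the old entry divided by the pivot: (3/5)/(3/5) = 1.

1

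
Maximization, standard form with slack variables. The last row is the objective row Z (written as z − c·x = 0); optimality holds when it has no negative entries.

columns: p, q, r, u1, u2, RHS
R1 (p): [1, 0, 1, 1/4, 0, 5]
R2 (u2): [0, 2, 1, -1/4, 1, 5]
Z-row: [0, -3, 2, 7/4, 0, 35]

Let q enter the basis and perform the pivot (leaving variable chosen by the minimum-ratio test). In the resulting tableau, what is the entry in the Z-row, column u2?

Ratio test on column q — row 1: entry 0 ≤ 0; row 2: 5/2 = 5/2. Minimum is 5/2 at row 2 (u2 leaves); pivot element 2.
Divide row 2 by 2; eliminate column q from the other rows.
Z-row update in column u2: 0 − (-3)·(1/2) = 3/2.

3/2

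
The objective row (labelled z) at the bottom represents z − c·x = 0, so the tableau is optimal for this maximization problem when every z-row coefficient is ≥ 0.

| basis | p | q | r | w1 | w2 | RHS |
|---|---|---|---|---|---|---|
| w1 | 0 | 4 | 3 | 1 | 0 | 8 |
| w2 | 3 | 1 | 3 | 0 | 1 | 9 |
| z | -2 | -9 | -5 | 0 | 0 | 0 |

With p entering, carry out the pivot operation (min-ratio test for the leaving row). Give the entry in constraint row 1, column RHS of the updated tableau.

8

Ratio test on column p — row 1: entry 0 ≤ 0; row 2: 9/3 = 3. Minimum is 3 at row 2 (w2 leaves); pivot element 3.
Divide row 2 by 3; eliminate column p from the other rows.
Row 1 update in column RHS: 8 − 0·3 = 8.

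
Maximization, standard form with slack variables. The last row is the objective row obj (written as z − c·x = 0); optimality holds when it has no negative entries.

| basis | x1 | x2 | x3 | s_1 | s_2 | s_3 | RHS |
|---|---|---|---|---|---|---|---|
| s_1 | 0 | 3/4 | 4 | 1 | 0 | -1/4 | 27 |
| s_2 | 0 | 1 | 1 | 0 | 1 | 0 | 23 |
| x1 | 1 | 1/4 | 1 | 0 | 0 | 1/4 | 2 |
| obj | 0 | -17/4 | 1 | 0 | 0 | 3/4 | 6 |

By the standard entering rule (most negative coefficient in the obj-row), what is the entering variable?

x2

Negative obj-row entries: x2: -17/4.
The most negative is -17/4 in column x2, so x2 enters.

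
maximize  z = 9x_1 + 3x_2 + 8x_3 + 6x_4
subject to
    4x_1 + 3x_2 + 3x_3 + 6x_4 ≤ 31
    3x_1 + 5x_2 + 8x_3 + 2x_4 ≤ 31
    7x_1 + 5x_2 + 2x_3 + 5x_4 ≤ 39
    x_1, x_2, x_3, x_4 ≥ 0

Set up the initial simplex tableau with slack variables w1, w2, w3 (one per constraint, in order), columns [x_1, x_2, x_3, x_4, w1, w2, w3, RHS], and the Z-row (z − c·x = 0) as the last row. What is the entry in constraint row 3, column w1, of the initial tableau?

0

Slack w1 belongs to constraint 1; its column is the unit vector e_1, so the entry in row 3 is 0.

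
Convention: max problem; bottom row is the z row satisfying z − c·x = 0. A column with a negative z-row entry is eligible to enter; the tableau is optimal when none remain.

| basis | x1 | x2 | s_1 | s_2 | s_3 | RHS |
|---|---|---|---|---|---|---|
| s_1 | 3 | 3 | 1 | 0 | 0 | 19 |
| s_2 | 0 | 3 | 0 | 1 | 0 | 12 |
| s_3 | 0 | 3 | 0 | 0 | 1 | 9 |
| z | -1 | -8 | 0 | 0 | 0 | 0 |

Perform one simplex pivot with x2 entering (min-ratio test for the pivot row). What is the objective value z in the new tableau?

Ratio test on column x2 — row 1: 19/3 = 19/3; row 2: 12/3 = 4; row 3: 9/3 = 3. Minimum is 3 at row 3 (s_3 leaves); pivot element 3.
Pivot on row 3; the z-row RHS becomes 0 − (-8)·3 = 24.

24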